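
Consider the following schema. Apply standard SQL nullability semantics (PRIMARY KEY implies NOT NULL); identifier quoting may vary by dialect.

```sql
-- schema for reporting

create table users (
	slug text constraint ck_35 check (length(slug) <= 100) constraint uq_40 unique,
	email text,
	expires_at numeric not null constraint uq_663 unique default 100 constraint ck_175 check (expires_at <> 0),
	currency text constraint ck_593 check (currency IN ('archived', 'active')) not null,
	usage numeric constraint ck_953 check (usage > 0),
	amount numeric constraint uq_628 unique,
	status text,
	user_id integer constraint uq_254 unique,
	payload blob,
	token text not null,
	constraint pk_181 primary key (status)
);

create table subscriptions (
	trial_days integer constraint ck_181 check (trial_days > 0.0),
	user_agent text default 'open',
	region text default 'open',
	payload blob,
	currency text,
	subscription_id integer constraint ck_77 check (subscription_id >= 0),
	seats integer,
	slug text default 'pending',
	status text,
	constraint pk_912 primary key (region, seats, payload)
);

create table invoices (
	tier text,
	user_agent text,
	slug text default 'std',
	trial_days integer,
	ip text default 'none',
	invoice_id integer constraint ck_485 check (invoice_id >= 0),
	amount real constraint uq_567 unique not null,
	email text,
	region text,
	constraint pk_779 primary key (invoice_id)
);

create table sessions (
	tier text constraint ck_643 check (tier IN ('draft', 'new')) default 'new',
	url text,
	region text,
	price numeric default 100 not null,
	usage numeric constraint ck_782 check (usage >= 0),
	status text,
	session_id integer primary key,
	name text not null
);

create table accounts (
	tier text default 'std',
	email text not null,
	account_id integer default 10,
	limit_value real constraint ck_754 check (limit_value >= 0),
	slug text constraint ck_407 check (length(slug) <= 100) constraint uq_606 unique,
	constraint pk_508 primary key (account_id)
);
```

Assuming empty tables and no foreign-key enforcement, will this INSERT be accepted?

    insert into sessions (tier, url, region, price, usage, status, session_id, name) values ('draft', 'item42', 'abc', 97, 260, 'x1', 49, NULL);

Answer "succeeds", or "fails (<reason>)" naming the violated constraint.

fails (NOT NULL on name)

name is explicitly set to NULL, but name is declared NOT NULL.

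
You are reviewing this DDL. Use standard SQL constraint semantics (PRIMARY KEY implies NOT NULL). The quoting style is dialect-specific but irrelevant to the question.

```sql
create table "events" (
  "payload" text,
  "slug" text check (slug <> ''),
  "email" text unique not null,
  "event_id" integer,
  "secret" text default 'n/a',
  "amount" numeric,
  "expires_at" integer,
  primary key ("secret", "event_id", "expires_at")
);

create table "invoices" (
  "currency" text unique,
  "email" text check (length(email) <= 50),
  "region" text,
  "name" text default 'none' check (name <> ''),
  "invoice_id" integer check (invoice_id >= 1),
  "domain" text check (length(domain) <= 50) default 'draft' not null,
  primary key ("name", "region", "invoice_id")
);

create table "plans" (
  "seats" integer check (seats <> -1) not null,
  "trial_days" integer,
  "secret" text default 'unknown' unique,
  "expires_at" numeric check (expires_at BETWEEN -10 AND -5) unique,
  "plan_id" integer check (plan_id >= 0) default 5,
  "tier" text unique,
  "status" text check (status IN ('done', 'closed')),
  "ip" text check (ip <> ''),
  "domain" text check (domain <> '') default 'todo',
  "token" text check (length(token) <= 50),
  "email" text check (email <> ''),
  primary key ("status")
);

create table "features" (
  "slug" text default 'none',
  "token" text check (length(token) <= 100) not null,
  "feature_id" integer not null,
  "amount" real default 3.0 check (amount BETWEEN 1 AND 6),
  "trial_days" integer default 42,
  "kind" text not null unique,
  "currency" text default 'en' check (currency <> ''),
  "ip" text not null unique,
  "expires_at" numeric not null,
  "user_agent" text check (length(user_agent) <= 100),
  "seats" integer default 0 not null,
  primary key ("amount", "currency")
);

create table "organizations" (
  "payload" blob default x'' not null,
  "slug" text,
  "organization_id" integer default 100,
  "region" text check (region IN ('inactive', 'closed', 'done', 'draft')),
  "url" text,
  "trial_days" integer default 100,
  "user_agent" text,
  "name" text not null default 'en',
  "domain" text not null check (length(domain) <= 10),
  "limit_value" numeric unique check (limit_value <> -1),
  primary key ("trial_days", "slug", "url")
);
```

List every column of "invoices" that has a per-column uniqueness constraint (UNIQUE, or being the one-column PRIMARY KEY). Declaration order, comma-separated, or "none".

- currency: declared UNIQUE → unique.
- email: no UNIQUE or single-column PK constraint.
- region: part of a composite PRIMARY KEY — only the tuple is unique, not this column on its own.
- name: part of a composite PRIMARY KEY — only the tuple is unique, not this column on its own.
- invoice_id: part of a composite PRIMARY KEY — only the tuple is unique, not this column on its own.
- domain: no UNIQUE or single-column PK constraint.

currency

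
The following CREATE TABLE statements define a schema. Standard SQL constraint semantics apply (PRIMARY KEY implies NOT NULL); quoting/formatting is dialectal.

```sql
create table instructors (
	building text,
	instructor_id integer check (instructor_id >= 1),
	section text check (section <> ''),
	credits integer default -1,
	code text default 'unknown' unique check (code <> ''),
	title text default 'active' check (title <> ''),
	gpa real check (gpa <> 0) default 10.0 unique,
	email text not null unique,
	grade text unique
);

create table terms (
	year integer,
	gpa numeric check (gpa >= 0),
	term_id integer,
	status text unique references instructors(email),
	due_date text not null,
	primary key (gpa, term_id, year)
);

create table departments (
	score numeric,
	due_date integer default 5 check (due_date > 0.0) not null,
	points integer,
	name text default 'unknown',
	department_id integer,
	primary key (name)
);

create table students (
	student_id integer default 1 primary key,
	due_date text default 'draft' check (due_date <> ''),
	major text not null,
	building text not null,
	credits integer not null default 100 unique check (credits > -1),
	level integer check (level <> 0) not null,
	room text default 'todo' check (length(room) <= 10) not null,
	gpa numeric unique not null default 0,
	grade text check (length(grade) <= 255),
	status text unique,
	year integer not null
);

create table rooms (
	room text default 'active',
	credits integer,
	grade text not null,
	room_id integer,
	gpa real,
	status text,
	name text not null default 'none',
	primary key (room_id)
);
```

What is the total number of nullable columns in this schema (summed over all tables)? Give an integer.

19

instructors: 8 nullable (building, instructor_id, section, credits, code, title, gpa, grade — PK none and explicit NOT NULL columns excluded).
terms: 1 nullable (status — PK (gpa, term_id, year) and explicit NOT NULL columns excluded).
departments: 3 nullable (score, points, department_id — PK (name) and explicit NOT NULL columns excluded).
students: 3 nullable (due_date, grade, status — PK (student_id) and explicit NOT NULL columns excluded).
rooms: 4 nullable (room, credits, gpa, status — PK (room_id) and explicit NOT NULL columns excluded).
Total: 8 + 1 + 3 + 3 + 4 = 19.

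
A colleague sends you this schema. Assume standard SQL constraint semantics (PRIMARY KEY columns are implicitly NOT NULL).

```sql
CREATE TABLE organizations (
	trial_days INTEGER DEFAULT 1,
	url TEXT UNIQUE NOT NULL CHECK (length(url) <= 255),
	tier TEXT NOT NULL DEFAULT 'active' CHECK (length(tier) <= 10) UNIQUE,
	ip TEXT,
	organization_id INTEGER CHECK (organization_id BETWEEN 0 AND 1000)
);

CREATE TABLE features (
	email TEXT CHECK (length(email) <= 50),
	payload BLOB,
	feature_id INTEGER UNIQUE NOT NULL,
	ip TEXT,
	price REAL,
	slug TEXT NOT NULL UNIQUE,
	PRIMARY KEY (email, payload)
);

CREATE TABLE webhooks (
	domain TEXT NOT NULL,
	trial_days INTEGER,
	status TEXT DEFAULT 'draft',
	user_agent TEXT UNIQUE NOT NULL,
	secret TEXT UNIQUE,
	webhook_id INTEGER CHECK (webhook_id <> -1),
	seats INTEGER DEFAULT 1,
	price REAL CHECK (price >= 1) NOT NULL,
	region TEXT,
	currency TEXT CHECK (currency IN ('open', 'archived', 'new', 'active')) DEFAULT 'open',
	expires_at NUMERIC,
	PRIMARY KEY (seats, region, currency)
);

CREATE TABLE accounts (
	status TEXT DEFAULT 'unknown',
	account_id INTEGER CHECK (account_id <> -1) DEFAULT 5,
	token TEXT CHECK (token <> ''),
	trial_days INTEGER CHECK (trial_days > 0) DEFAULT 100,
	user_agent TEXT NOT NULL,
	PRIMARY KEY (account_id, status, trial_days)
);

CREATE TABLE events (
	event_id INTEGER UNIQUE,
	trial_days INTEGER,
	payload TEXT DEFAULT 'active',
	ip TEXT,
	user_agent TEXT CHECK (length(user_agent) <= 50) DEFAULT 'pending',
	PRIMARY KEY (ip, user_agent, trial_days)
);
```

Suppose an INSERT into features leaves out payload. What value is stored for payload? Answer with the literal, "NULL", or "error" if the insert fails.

error

payload has no DEFAULT clause.
Omitting it would insert NULL, but it is part of the PRIMARY KEY, so the INSERT fails.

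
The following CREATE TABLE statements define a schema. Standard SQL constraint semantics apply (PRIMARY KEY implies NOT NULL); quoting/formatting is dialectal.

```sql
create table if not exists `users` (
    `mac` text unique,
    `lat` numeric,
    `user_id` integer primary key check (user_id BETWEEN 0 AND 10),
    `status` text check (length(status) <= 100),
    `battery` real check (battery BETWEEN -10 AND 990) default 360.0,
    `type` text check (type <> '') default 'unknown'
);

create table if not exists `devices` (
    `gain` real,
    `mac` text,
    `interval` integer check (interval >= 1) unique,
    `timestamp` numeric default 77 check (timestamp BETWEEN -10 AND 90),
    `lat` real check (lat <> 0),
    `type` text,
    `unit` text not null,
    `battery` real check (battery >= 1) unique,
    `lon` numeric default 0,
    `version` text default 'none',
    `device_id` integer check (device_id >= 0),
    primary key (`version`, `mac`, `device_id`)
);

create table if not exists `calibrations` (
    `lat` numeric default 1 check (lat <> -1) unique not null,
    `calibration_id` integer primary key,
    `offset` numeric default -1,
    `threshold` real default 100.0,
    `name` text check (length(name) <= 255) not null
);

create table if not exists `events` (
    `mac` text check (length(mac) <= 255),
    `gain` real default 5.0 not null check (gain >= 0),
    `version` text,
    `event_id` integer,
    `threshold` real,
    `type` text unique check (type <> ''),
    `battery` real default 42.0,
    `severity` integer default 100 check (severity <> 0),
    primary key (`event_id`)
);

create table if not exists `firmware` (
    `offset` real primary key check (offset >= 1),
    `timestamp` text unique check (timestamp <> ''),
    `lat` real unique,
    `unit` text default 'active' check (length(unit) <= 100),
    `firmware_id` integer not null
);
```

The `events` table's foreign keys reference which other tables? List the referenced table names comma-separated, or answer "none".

none

No column in events has a REFERENCES clause.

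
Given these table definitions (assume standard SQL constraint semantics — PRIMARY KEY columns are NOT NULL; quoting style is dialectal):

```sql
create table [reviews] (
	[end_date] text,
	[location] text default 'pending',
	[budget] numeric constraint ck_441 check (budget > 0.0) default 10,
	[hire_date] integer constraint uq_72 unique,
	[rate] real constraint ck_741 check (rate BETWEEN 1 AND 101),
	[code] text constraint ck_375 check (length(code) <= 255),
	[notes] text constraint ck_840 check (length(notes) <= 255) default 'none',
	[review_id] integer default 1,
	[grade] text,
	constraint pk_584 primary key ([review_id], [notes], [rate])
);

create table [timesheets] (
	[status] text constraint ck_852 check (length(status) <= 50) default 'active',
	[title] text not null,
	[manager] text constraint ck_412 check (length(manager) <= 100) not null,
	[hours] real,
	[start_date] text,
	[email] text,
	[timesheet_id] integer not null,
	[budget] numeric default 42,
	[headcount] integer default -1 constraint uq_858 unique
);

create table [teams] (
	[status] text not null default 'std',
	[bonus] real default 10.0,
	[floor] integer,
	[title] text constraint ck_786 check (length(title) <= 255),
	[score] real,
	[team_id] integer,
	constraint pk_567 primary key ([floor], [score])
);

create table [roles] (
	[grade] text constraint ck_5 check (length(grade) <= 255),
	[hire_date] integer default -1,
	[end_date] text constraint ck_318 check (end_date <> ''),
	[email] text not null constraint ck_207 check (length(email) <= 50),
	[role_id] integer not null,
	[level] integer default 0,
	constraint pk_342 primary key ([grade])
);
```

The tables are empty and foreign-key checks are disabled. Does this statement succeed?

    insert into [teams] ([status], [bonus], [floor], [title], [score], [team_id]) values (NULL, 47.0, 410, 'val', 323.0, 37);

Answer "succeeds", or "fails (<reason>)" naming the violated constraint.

fails (NOT NULL on status)

status is explicitly set to NULL, but status is declared NOT NULL.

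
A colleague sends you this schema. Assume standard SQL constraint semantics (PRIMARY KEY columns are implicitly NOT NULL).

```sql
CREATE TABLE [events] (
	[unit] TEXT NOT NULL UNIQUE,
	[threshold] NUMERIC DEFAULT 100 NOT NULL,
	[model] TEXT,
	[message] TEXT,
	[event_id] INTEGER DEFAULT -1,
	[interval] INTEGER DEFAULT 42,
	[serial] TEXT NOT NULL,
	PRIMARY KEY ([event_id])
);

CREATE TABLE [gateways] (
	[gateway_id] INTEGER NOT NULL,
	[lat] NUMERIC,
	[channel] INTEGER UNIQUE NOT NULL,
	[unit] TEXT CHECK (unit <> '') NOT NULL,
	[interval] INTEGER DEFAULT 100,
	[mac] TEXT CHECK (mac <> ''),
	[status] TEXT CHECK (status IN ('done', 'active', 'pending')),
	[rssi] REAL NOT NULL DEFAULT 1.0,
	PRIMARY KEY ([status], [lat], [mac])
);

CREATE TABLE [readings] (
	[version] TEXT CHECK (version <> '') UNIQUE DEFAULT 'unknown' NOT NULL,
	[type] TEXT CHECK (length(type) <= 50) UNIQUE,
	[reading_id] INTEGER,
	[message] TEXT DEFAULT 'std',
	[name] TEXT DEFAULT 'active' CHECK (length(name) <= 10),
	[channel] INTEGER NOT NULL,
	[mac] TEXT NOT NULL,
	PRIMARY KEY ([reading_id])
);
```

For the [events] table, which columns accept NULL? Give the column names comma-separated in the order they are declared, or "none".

model, message, interval

- unit: declared NOT NULL → not nullable.
- threshold: declared NOT NULL → not nullable.
- model: no NOT NULL constraint applies → nullable.
- message: no NOT NULL constraint applies → nullable.
- event_id: part of the PRIMARY KEY, which implies NOT NULL → not nullable.
- interval: DEFAULT only fills an omitted column; an explicit NULL is still allowed → nullable.
- serial: declared NOT NULL → not nullable.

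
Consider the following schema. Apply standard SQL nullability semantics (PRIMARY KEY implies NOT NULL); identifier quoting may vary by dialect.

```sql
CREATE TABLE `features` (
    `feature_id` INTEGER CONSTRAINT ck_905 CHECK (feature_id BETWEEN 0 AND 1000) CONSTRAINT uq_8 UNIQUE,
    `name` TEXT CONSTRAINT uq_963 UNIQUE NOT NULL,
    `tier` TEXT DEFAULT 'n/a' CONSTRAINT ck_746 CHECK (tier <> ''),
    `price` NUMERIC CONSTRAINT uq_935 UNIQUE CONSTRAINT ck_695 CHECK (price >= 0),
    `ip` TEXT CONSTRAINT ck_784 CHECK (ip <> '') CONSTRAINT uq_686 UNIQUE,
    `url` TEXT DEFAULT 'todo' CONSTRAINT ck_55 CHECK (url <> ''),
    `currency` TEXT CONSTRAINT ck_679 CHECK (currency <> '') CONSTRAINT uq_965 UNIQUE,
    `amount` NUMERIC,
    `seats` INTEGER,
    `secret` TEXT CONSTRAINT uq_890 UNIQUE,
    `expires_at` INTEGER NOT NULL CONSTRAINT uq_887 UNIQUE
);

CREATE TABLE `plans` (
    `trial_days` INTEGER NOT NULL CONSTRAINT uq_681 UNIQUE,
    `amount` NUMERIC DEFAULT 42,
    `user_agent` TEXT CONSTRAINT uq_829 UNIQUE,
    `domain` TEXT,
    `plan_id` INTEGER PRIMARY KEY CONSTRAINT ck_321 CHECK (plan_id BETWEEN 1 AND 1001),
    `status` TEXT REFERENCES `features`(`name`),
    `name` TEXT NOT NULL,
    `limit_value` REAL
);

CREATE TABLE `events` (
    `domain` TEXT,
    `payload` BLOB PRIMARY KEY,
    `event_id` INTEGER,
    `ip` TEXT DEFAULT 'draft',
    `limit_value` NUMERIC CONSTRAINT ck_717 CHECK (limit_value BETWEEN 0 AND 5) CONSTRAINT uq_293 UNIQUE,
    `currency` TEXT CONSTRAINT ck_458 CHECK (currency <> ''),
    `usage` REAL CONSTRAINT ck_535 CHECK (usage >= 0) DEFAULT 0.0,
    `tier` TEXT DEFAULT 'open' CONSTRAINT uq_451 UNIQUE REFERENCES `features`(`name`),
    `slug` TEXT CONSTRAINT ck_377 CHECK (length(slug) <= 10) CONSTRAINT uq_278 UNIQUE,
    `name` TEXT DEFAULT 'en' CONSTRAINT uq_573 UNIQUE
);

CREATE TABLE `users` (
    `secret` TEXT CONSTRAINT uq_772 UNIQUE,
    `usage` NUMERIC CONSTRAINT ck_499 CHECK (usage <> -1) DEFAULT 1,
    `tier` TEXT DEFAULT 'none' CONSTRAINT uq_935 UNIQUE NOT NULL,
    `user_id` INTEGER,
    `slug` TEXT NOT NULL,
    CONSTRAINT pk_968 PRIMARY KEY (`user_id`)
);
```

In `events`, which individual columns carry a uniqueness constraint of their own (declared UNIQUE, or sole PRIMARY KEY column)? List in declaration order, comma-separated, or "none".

- domain: no UNIQUE or single-column PK constraint.
- payload: single-column PRIMARY KEY → unique.
- event_id: no UNIQUE or single-column PK constraint.
- ip: no UNIQUE or single-column PK constraint.
- limit_value: declared UNIQUE → unique.
- currency: no UNIQUE or single-column PK constraint.
- usage: no UNIQUE or single-column PK constraint.
- tier: declared UNIQUE → unique.
- slug: declared UNIQUE → unique.
- name: declared UNIQUE → unique.

payload, limit_value, tier, slug, name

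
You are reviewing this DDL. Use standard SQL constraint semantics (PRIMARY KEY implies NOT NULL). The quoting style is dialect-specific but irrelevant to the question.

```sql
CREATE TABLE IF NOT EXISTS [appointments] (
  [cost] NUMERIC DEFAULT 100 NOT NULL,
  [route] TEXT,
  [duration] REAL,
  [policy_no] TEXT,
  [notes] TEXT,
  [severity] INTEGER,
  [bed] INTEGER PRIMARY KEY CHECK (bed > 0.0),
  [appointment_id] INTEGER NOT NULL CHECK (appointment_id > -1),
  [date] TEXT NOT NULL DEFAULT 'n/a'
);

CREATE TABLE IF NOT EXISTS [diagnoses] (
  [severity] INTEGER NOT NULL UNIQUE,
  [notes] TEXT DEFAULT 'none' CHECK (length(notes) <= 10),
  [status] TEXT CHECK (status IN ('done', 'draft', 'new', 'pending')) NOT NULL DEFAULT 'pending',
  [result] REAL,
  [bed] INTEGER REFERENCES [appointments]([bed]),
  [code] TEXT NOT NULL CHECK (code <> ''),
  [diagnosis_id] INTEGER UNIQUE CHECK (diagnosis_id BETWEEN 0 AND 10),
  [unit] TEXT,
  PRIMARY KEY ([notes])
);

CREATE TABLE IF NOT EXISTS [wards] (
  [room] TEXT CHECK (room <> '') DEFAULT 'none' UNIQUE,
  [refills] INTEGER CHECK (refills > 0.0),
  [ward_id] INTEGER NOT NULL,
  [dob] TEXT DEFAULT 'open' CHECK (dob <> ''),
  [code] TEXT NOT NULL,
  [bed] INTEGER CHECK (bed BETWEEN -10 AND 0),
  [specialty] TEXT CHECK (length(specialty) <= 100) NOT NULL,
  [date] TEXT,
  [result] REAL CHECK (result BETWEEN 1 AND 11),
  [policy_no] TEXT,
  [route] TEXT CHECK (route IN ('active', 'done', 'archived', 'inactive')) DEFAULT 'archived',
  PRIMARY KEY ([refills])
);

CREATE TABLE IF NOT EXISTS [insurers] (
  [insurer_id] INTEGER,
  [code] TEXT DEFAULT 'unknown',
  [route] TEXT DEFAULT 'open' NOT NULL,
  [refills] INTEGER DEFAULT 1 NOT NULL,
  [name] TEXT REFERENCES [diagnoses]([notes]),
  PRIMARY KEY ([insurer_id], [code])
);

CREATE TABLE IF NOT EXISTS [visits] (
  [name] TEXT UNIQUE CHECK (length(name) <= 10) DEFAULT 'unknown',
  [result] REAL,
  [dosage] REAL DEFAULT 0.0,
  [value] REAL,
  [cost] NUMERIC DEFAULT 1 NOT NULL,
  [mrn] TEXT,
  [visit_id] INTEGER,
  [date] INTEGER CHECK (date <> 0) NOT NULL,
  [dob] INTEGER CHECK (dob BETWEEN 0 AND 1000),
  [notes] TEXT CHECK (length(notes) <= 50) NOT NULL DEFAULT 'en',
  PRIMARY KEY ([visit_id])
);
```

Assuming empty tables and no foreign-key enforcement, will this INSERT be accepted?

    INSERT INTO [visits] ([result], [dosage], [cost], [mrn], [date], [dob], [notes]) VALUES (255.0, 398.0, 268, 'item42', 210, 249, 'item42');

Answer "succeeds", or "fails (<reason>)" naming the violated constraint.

visit_id is omitted from the column list and has no DEFAULT, so it would receive NULL.
But visit_id is part of the PRIMARY KEY (implied NOT NULL).

fails (NOT NULL on visit_id)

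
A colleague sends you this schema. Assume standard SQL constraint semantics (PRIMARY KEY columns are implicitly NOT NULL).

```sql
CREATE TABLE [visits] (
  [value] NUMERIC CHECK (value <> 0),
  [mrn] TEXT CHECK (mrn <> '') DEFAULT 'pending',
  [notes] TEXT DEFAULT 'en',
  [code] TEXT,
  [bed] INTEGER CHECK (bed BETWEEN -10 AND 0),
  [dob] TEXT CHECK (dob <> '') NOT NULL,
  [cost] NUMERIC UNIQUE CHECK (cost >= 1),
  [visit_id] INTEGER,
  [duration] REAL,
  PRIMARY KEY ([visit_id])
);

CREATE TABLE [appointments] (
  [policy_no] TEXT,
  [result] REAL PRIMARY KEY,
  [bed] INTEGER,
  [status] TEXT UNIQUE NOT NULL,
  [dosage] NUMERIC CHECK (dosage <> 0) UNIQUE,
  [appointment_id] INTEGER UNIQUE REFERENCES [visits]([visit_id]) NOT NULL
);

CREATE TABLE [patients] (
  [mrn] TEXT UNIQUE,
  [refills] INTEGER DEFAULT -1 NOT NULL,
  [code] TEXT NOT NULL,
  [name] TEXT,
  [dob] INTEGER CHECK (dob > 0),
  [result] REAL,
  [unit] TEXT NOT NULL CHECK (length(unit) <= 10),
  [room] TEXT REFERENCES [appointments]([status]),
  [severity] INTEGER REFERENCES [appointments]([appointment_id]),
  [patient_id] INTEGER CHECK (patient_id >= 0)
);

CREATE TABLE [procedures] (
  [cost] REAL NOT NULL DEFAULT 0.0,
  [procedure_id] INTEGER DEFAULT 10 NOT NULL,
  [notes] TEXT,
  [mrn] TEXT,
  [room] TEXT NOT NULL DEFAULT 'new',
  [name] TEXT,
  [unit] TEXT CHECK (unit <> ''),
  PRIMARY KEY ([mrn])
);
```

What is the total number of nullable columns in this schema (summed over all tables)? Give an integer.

visits: 7 nullable (value, mrn, notes, code, bed, cost, duration — PK (visit_id) and explicit NOT NULL columns excluded).
appointments: 3 nullable (policy_no, bed, dosage — PK (result) and explicit NOT NULL columns excluded).
patients: 7 nullable (mrn, name, dob, result, room, severity, patient_id — PK none and explicit NOT NULL columns excluded).
procedures: 3 nullable (notes, name, unit — PK (mrn) and explicit NOT NULL columns excluded).
Total: 7 + 3 + 7 + 3 = 20.

20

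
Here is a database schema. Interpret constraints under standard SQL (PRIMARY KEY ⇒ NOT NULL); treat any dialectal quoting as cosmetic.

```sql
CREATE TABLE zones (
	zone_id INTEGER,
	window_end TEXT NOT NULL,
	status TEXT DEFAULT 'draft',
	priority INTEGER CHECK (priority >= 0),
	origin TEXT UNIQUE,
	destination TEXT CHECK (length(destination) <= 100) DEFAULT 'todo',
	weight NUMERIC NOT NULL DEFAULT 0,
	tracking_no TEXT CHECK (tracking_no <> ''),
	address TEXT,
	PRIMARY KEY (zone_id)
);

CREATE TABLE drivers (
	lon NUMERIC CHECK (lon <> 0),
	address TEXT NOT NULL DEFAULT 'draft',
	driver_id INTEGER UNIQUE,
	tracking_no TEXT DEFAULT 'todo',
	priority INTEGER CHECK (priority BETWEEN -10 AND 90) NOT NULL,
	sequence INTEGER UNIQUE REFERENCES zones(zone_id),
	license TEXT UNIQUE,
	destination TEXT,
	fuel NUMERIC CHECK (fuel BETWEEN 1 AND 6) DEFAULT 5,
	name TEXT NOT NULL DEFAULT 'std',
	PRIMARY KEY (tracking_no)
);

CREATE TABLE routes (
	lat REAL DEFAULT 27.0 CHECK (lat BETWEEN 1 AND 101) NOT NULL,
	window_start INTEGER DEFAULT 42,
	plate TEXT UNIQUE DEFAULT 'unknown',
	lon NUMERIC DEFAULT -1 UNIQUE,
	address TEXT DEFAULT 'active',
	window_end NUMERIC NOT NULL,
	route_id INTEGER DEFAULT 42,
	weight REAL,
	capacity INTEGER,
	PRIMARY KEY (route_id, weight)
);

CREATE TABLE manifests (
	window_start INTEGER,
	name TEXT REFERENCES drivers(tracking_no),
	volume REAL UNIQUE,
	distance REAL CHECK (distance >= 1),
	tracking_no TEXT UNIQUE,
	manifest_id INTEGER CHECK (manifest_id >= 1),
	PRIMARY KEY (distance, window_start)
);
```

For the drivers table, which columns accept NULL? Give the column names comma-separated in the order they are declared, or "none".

lon, driver_id, sequence, license, destination, fuel

- lon: CHECK does not forbid NULL (a CHECK constraint passes when its expression is NULL) → nullable.
- address: declared NOT NULL → not nullable.
- driver_id: UNIQUE does not imply NOT NULL → nullable.
- tracking_no: part of the PRIMARY KEY, which implies NOT NULL → not nullable.
- priority: declared NOT NULL → not nullable.
- sequence: a foreign key column may be NULL unless separately constrained → nullable.
- license: UNIQUE does not imply NOT NULL → nullable.
- destination: no NOT NULL constraint applies → nullable.
- fuel: CHECK does not forbid NULL (a CHECK constraint passes when its expression is NULL) → nullable.
- name: declared NOT NULL → not nullable.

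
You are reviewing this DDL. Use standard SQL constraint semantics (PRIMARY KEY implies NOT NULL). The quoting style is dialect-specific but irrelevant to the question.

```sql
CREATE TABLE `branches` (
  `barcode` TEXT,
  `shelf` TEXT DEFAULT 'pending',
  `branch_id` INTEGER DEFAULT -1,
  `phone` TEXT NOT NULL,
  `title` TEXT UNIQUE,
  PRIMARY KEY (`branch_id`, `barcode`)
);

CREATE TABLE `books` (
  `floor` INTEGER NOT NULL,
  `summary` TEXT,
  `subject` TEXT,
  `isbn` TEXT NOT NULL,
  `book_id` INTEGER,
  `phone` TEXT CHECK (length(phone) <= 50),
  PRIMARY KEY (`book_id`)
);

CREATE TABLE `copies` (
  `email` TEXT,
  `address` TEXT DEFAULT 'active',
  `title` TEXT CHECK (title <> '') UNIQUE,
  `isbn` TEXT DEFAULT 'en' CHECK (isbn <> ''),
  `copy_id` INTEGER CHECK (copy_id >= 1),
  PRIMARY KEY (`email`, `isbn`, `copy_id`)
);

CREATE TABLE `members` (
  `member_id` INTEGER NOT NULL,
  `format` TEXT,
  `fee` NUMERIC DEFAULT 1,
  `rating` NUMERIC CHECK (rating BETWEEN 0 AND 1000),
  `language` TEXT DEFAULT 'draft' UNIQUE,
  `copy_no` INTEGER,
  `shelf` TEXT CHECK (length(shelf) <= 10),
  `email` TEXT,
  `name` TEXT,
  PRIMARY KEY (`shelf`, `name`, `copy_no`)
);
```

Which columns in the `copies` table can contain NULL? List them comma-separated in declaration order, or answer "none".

- email: part of the PRIMARY KEY, which implies NOT NULL → not nullable.
- address: DEFAULT only fills an omitted column; an explicit NULL is still allowed → nullable.
- title: CHECK does not forbid NULL (a CHECK constraint passes when its expression is NULL) → nullable.
- isbn: part of the PRIMARY KEY, which implies NOT NULL → not nullable.
- copy_id: part of the PRIMARY KEY, which implies NOT NULL → not nullable.

address, title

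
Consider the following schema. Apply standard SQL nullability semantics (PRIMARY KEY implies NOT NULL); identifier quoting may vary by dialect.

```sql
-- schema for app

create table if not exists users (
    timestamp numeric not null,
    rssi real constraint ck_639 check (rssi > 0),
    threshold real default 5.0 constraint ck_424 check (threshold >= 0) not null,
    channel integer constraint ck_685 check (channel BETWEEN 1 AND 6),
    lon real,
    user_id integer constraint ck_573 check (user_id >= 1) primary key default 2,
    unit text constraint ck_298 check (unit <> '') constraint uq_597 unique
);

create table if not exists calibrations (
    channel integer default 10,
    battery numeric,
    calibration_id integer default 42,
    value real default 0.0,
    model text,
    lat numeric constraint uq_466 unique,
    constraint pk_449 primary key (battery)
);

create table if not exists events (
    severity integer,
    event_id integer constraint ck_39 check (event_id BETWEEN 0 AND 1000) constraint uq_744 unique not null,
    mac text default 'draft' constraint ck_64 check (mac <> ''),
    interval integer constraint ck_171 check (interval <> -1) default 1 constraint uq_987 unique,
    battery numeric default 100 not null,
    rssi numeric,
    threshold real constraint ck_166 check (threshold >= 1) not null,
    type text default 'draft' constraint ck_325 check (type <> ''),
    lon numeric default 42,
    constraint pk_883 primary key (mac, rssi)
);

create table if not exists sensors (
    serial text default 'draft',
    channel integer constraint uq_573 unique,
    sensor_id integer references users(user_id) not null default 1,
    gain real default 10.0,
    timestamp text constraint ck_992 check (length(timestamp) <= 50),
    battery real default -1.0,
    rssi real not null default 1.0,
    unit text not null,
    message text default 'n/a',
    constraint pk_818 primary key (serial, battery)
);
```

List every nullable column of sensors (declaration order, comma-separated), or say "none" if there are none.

- serial: part of the PRIMARY KEY, which implies NOT NULL → not nullable.
- channel: UNIQUE does not imply NOT NULL → nullable.
- sensor_id: declared NOT NULL → not nullable.
- gain: DEFAULT only fills an omitted column; an explicit NULL is still allowed → nullable.
- timestamp: CHECK does not forbid NULL (a CHECK constraint passes when its expression is NULL) → nullable.
- battery: part of the PRIMARY KEY, which implies NOT NULL → not nullable.
- rssi: declared NOT NULL → not nullable.
- unit: declared NOT NULL → not nullable.
- message: DEFAULT only fills an omitted column; an explicit NULL is still allowed → nullable.

channel, gain, timestamp, message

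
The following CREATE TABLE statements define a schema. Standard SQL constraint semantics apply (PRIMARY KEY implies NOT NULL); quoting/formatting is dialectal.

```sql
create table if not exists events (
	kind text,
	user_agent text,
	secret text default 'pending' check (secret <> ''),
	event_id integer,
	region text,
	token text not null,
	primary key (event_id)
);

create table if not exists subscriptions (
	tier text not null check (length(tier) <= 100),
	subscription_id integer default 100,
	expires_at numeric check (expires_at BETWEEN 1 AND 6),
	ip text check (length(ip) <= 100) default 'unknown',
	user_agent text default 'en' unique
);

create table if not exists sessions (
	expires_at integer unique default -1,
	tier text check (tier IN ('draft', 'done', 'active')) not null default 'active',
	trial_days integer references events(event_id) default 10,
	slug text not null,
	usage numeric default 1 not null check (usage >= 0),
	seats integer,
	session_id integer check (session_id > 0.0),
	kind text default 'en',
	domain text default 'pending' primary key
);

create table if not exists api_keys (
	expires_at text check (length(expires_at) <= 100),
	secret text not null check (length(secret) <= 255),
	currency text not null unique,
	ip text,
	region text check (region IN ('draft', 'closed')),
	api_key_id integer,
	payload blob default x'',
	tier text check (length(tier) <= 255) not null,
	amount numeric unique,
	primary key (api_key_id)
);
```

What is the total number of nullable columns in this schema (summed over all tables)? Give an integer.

18

events: 4 nullable (kind, user_agent, secret, region — PK (event_id) and explicit NOT NULL columns excluded).
subscriptions: 4 nullable (subscription_id, expires_at, ip, user_agent — PK none and explicit NOT NULL columns excluded).
sessions: 5 nullable (expires_at, trial_days, seats, session_id, kind — PK (domain) and explicit NOT NULL columns excluded).
api_keys: 5 nullable (expires_at, ip, region, payload, amount — PK (api_key_id) and explicit NOT NULL columns excluded).
Total: 4 + 4 + 5 + 5 = 18.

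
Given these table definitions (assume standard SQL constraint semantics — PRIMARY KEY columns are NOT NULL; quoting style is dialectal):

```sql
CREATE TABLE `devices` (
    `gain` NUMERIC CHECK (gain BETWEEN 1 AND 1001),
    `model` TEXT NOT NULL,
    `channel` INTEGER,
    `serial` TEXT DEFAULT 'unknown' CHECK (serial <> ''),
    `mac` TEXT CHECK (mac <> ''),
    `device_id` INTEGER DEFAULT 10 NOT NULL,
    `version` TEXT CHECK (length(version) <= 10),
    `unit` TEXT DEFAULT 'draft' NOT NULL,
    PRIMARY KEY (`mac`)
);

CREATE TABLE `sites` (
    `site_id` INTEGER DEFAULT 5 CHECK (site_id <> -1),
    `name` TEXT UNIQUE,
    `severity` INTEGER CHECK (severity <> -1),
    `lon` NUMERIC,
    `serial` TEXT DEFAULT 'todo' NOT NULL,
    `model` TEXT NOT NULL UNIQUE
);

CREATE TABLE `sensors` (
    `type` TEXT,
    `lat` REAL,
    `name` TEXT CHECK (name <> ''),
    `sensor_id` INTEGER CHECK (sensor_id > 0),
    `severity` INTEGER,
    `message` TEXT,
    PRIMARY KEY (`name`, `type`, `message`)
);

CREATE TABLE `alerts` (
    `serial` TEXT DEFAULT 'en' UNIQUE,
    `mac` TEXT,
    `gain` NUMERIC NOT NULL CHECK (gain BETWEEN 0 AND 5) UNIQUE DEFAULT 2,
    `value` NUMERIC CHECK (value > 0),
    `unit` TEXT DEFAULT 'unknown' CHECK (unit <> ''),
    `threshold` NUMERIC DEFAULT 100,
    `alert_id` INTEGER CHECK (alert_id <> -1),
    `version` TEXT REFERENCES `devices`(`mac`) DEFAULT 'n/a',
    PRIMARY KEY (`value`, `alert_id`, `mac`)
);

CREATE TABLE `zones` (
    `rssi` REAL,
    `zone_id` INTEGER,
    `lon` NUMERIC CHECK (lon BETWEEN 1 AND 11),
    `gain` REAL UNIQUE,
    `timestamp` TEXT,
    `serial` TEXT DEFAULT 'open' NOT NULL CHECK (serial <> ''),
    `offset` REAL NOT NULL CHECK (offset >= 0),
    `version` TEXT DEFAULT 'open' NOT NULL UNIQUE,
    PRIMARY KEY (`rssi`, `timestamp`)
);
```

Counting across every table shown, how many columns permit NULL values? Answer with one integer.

18

devices: 4 nullable (gain, channel, serial, version — PK (mac) and explicit NOT NULL columns excluded).
sites: 4 nullable (site_id, name, severity, lon — PK none and explicit NOT NULL columns excluded).
sensors: 3 nullable (lat, sensor_id, severity — PK (name, type, message) and explicit NOT NULL columns excluded).
alerts: 4 nullable (serial, unit, threshold, version — PK (value, alert_id, mac) and explicit NOT NULL columns excluded).
zones: 3 nullable (zone_id, lon, gain — PK (rssi, timestamp) and explicit NOT NULL columns excluded).
Total: 4 + 4 + 3 + 4 + 3 = 18.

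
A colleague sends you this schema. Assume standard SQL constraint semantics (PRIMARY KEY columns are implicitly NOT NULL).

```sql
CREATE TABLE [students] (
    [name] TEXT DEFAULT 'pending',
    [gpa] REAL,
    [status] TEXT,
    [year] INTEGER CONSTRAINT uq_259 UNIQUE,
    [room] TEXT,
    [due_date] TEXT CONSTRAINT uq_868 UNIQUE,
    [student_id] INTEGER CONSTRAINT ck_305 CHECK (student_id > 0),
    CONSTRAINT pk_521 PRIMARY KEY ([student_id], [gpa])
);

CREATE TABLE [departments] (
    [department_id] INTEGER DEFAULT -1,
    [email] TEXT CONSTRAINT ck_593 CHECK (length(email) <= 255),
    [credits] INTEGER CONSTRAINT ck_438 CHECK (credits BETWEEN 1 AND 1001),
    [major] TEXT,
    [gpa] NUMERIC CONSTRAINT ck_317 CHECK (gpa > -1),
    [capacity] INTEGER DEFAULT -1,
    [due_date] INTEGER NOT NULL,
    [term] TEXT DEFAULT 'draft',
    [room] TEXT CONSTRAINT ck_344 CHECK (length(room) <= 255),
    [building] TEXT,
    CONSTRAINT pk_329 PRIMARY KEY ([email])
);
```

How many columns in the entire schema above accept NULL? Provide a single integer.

students: 5 nullable (name, status, year, room, due_date — PK (student_id, gpa) and explicit NOT NULL columns excluded).
departments: 8 nullable (department_id, credits, major, gpa, capacity, term, room, building — PK (email) and explicit NOT NULL columns excluded).
Total: 5 + 8 = 13.

13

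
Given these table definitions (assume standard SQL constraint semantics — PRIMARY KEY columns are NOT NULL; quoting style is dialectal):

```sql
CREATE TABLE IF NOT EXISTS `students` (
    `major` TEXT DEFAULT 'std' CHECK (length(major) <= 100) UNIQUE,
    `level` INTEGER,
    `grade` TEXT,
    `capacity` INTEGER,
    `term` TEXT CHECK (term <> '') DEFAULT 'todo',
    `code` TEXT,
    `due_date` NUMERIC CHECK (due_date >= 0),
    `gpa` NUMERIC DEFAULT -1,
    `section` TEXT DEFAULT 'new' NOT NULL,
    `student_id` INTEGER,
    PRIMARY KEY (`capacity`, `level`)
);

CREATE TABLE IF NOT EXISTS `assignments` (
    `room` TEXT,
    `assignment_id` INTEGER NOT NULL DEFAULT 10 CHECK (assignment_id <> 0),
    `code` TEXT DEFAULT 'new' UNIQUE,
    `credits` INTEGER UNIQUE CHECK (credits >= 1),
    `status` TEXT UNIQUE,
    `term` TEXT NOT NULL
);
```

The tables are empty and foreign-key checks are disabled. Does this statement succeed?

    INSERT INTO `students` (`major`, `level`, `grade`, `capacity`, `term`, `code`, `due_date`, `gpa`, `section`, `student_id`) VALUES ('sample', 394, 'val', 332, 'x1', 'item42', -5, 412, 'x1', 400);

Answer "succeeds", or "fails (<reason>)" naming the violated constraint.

The value -5 for due_date violates CHECK (due_date >= 0).

fails (CHECK on due_date)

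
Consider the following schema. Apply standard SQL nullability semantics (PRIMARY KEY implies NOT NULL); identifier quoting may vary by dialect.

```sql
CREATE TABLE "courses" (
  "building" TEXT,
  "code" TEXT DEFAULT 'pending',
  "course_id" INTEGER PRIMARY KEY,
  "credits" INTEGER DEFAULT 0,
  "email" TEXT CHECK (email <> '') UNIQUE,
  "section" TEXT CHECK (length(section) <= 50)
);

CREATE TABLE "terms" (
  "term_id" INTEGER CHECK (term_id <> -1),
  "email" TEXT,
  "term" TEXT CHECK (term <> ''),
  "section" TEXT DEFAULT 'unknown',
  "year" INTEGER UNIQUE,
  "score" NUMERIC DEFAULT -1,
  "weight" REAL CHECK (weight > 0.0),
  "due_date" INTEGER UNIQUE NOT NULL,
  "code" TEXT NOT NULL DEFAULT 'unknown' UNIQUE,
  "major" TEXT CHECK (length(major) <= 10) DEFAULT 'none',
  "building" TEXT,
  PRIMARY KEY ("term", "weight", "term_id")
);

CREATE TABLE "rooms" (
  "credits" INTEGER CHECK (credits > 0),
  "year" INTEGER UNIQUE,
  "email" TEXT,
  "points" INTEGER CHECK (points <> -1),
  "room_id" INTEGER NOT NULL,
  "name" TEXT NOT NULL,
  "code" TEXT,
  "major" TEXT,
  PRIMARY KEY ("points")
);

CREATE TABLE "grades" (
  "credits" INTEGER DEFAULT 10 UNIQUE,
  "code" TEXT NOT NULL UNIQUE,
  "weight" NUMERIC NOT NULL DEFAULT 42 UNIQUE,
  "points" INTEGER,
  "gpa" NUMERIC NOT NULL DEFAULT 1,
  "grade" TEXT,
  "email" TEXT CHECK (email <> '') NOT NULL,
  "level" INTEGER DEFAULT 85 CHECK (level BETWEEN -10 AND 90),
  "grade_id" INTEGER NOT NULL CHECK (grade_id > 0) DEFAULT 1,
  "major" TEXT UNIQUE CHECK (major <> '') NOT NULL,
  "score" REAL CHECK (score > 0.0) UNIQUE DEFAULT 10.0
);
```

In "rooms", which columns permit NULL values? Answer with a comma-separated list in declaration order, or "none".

credits, year, email, code, major

- credits: CHECK does not forbid NULL (a CHECK constraint passes when its expression is NULL) → nullable.
- year: UNIQUE does not imply NOT NULL → nullable.
- email: no NOT NULL constraint applies → nullable.
- points: part of the PRIMARY KEY, which implies NOT NULL → not nullable.
- room_id: declared NOT NULL → not nullable.
- name: declared NOT NULL → not nullable.
- code: no NOT NULL constraint applies → nullable.
- major: no NOT NULL constraint applies → nullable.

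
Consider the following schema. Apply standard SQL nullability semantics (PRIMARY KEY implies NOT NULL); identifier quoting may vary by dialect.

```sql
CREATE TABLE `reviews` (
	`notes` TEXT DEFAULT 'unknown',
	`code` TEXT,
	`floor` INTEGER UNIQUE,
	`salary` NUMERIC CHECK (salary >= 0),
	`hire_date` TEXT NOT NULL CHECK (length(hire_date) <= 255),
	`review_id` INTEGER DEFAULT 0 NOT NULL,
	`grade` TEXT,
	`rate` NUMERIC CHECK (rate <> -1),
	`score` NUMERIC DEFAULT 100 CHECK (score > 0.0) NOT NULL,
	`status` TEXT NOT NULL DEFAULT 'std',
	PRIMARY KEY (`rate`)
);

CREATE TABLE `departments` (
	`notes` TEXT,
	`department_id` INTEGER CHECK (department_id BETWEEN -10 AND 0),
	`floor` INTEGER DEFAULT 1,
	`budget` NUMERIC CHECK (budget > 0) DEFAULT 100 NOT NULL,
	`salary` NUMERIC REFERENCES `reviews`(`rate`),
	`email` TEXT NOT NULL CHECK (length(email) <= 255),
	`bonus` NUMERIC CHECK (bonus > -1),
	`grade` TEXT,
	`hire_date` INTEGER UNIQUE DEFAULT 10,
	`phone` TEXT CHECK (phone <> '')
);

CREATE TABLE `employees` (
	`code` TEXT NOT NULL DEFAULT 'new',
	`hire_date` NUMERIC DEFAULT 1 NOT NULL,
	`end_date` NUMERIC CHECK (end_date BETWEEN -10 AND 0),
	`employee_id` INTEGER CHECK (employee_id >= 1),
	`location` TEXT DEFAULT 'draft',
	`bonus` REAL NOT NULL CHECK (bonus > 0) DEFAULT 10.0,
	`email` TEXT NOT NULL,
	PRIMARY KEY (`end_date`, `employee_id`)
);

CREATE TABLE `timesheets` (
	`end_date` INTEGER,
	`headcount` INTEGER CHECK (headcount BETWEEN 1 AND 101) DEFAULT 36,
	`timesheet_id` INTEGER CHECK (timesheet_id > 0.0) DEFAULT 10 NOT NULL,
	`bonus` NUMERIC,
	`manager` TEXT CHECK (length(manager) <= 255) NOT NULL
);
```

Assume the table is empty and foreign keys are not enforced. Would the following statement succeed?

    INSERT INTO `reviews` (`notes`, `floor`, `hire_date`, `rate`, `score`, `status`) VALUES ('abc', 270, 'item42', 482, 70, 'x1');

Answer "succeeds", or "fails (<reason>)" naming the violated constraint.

NOT NULL columns: hire_date is supplied; rate is supplied; review_id defaults to 0; score is supplied; status is supplied.
CHECK constraints: 'item42' satisfies (length(hire_date) <= 255); 482 satisfies (rate <> -1); 70 satisfies (score > 0.0).
No constraint is violated.

succeeds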